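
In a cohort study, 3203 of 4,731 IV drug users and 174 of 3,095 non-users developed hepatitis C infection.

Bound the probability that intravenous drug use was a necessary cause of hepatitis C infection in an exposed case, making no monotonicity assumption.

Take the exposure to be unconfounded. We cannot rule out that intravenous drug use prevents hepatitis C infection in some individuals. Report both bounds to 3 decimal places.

0.917 ≤ PN ≤ 1.000

p₁ = P(outcome | exposed) = 3203/4731 = 0.67702
p₀ = P(outcome | unexposed) = 174/3095 = 0.05622
Under exogeneity alone the bounds on PN are max{0,(p₁−p₀)/p₁} ≤ PN ≤ min{1,(1−p₀)/p₁}.
  lower = (p₁ − p₀)/p₁ = 0.6208 / 0.67702 ≈ 0.9170
  upper = min{1, (1 − p₀)/p₁} = 0.94378 / 0.67702 ≈ 1.3940 → capped at 1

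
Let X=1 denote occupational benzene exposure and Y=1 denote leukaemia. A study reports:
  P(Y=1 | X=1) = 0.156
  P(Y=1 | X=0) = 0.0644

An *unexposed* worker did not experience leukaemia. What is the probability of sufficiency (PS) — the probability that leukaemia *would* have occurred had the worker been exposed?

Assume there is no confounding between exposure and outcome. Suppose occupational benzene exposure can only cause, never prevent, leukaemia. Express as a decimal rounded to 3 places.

PS ≈ 0.098

Let p₁ = 0.156, p₀ = 0.0644.
Under exogeneity and monotonicity, PS = (p₁ − p₀) / (1 − p₀).
PS = (0.156 − 0.0644) / (1 − 0.0644) = 0.0916 / 0.9356 ≈ 0.0979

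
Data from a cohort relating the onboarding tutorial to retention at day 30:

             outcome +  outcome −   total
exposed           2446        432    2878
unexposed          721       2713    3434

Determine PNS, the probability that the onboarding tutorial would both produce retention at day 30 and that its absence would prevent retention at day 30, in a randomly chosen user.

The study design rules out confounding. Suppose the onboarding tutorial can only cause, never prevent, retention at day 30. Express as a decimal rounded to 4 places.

PNS ≈ 0.6399

p₁ = P(outcome | exposed) = 2446/2878 = 0.8499
p₀ = P(outcome | unexposed) = 721/3434 = 0.20996
Under exogeneity and monotonicity, PNS = p₁ − p₀.
PNS = 0.8499 − 0.20996 = 0.63994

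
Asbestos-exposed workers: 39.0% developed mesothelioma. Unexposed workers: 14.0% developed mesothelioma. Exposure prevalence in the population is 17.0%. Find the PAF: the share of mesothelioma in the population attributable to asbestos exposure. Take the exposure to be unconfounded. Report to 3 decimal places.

PAF ≈ 0.233

p₁ = 0.39, p₀ = 0.14.
Overall risk P(Y=1) = π·p₁ + (1−π)·p₀ = 0.17×0.39 + 0.83×0.14 = 0.1825.
Under exogeneity, PAF = [P(Y=1) − p₀] / P(Y=1).
PAF = (0.1825 − 0.14) / 0.1825 ≈ 0.2329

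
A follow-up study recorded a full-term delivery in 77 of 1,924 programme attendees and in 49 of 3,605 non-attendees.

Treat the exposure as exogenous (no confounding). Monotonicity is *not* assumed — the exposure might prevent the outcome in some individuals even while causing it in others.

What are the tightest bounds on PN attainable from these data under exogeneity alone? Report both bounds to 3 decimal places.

0.660 ≤ PN ≤ 1.000

p₁ = P(outcome | exposed) = 77/1924 = 0.040021
p₀ = P(outcome | unexposed) = 49/3605 = 0.013592
Under exogeneity alone the bounds on PN are max{0,(p₁−p₀)/p₁} ≤ PN ≤ min{1,(1−p₀)/p₁}.
  lower = (p₁ − p₀)/p₁ = 0.026429 / 0.040021 ≈ 0.6604
  upper = min{1, (1 − p₀)/p₁} = 0.98641 / 0.040021 ≈ 24.6474 → capped at 1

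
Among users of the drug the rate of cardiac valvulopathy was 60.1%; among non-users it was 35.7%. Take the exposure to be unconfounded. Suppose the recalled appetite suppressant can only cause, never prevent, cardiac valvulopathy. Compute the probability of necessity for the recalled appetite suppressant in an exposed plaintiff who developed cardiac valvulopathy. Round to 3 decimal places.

PN ≈ 0.406

p₁ = 0.601, p₀ = 0.357.
Under exogeneity and monotonicity, PN = (p₁ − p₀) / p₁.
PN = (0.601 − 0.357) / 0.601 = 0.244 / 0.601 ≈ 0.4060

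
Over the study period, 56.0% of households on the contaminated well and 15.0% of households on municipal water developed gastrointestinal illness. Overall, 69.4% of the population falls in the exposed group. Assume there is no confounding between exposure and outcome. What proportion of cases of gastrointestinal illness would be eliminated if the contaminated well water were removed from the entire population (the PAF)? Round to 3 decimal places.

p₁ = 0.56, p₀ = 0.15.
Overall risk P(Y=1) = π·p₁ + (1−π)·p₀ = 0.694×0.56 + 0.306×0.15 = 0.43454.
Under exogeneity, PAF = [P(Y=1) − p₀] / P(Y=1).
PAF = (0.43454 − 0.15) / 0.43454 ≈ 0.6548

PAF ≈ 0.655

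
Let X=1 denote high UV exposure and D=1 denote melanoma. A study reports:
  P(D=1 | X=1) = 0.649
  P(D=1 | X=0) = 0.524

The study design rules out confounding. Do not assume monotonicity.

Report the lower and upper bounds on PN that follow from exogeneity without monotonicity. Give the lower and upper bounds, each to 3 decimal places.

Let p₁ = 0.649, p₀ = 0.524.
Under exogeneity alone the bounds on PN are max{0,(p₁−p₀)/p₁} ≤ PN ≤ min{1,(1−p₀)/p₁}.
  lower = (p₁ − p₀)/p₁ = 0.125 / 0.649 ≈ 0.1926
  upper = min{1, (1 − p₀)/p₁} = 0.476 / 0.649 ≈ 0.7334

0.193 ≤ PN ≤ 0.733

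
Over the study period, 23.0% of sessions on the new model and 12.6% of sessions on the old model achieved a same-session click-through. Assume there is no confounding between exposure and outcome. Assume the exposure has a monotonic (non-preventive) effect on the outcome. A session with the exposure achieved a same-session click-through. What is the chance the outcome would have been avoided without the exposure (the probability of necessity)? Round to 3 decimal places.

p₁ = 0.23, p₀ = 0.126.
Under exogeneity and monotonicity, PN = (p₁ − p₀) / p₁.
PN = (0.23 − 0.126) / 0.23 = 0.104 / 0.23 ≈ 0.4522

PN ≈ 0.452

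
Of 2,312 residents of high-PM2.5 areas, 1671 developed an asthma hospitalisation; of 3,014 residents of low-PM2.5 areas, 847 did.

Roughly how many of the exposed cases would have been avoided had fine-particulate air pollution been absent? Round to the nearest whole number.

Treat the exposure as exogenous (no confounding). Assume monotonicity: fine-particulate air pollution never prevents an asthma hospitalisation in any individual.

p₁ = P(outcome | exposed) = 1671/2312 = 0.72275
p₀ = P(outcome | unexposed) = 847/3014 = 0.28102
PN = (p₁ − p₀)/p₁ = (0.72275 − 0.28102) / 0.72275 ≈ 0.61118.
Attributable cases ≈ PN × (exposed cases) = 0.61118 × 1671 ≈ 1021.28.

about 1021 cases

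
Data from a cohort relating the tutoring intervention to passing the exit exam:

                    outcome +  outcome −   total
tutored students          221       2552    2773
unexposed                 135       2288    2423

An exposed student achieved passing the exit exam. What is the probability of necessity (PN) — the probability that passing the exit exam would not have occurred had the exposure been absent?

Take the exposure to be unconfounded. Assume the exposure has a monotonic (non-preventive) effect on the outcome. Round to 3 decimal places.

PN ≈ 0.301

p₁ = P(outcome | exposed) = 221/2773 = 0.079697
p₀ = P(outcome | unexposed) = 135/2423 = 0.055716
Under exogeneity and monotonicity, PN = (p₁ − p₀)/p₁.
PN = (0.079697 − 0.055716) / 0.079697 ≈ 0.3009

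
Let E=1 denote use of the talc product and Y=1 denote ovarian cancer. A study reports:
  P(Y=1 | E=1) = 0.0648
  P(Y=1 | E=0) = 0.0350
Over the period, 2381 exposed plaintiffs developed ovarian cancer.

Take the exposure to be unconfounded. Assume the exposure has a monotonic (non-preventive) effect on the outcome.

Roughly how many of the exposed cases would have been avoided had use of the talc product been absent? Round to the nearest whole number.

about 1095 cases

Let p₁ = 0.0648, p₀ = 0.035.
PN = (p₁ − p₀)/p₁ = (0.0648 − 0.035) / 0.0648 ≈ 0.45988.
Attributable cases ≈ PN × (exposed cases) = 0.45988 × 2381 ≈ 1094.97.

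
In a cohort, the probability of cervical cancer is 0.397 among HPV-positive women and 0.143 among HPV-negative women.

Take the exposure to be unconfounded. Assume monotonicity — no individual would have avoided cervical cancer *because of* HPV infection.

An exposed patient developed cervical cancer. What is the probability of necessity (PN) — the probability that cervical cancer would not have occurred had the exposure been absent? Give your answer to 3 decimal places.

Let p₁ = 0.397, p₀ = 0.143.
Under exogeneity and monotonicity, PN = (p₁ − p₀) / p₁.
PN = (0.397 − 0.143) / 0.397 = 0.254 / 0.397 ≈ 0.6398

PN ≈ 0.640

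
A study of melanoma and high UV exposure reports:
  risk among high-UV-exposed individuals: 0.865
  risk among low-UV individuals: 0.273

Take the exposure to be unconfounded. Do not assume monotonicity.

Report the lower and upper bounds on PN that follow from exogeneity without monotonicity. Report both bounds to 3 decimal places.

Let p₁ = 0.865, p₀ = 0.273.
Under exogeneity alone the bounds on PN are max{0,(p₁−p₀)/p₁} ≤ PN ≤ min{1,(1−p₀)/p₁}.
  lower = (p₁ − p₀)/p₁ = 0.592 / 0.865 ≈ 0.6844
  upper = min{1, (1 − p₀)/p₁} = 0.727 / 0.865 ≈ 0.8405

0.684 ≤ PN ≤ 0.840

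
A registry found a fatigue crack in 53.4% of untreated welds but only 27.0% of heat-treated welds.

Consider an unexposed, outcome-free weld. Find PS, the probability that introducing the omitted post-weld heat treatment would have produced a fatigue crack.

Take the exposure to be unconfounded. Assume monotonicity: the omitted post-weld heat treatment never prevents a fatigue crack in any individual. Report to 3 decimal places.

PS ≈ 0.362

p₁ = 0.534, p₀ = 0.27.
Under exogeneity and monotonicity, PS = (p₁ − p₀) / (1 − p₀).
PS = (0.534 − 0.27) / (1 − 0.27) = 0.264 / 0.73 ≈ 0.3616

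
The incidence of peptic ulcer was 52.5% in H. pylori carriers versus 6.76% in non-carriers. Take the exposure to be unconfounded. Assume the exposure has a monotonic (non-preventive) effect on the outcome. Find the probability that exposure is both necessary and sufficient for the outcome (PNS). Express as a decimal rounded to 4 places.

p₁ = 0.525, p₀ = 0.0676.
Under exogeneity and monotonicity, PNS = p₁ − p₀.
PNS = 0.525 − 0.0676 = 0.4574

PNS ≈ 0.4574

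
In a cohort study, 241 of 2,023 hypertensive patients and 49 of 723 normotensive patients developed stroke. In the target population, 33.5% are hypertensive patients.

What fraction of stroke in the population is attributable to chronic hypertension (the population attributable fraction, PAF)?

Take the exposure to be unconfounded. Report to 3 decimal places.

PAF ≈ 0.202

p₁ = P(outcome | exposed) = 241/2023 = 0.11913
p₀ = P(outcome | unexposed) = 49/723 = 0.067773
Overall risk P(Y=1) = π·p₁ + (1−π)·p₀ = 0.335×0.11913 + 0.665×0.067773 = 0.084978.
Under exogeneity, PAF = [P(Y=1) − p₀] / P(Y=1).
PAF = (0.084978 − 0.067773) / 0.084978 ≈ 0.2025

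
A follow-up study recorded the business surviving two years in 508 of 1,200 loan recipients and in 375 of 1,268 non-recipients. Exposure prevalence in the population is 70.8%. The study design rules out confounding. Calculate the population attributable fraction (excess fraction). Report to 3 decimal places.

p₁ = P(outcome | exposed) = 508/1200 = 0.42333
p₀ = P(outcome | unexposed) = 375/1268 = 0.29574
Overall risk P(Y=1) = π·p₁ + (1−π)·p₀ = 0.708×0.42333 + 0.292×0.29574 = 0.38608.
Under exogeneity, PAF = [P(Y=1) − p₀] / P(Y=1).
PAF = (0.38608 − 0.29574) / 0.38608 ≈ 0.2340

PAF ≈ 0.234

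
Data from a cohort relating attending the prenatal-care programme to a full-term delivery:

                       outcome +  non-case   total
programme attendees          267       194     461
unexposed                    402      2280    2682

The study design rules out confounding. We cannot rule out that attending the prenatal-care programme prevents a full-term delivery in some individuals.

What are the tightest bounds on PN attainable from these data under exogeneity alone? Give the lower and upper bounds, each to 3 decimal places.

0.741 ≤ PN ≤ 1.000

p₁ = P(outcome | exposed) = 267/461 = 0.57918
p₀ = P(outcome | unexposed) = 402/2682 = 0.14989
Under exogeneity alone the bounds on PN are max{0,(p₁−p₀)/p₁} ≤ PN ≤ min{1,(1−p₀)/p₁}.
  lower = (p₁ − p₀)/p₁ = 0.42929 / 0.57918 ≈ 0.7412
  upper = min{1, (1 − p₀)/p₁} = 0.85011 / 0.57918 ≈ 1.4678 → capped at 1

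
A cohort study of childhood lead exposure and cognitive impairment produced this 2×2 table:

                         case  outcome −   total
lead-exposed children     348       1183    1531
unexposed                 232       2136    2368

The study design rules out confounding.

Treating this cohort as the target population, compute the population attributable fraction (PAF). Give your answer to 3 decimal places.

PAF ≈ 0.341

p₁ = P(outcome | exposed) = 348/1531 = 0.2273
p₀ = P(outcome | unexposed) = 232/2368 = 0.097973
Exposure prevalence π = 1531/3899 = 0.39266; overall risk P(Y=1) = 0.14876.
Under exogeneity, PAF = [P(Y=1) − p₀]/P(Y=1).
PAF = (0.14876 − 0.097973) / 0.14876 ≈ 0.3414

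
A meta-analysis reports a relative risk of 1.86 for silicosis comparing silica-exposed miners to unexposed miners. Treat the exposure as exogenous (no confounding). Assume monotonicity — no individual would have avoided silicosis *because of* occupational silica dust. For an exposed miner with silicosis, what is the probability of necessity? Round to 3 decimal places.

PN ≈ 0.462

Under exogeneity and monotonicity, PN = (RR − 1) / RR = 1 − 1/RR.
PN = (1.86 − 1) / 1.86 = 0.86 / 1.86 ≈ 0.4624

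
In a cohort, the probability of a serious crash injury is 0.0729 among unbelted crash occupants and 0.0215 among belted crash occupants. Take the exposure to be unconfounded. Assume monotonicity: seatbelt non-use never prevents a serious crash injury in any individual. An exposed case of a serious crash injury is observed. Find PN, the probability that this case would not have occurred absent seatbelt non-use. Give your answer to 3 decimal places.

Let p₁ = 0.0729, p₀ = 0.0215.
Under exogeneity and monotonicity, PN = (p₁ − p₀) / p₁.
PN = (0.0729 − 0.0215) / 0.0729 = 0.0514 / 0.0729 ≈ 0.7051

PN ≈ 0.705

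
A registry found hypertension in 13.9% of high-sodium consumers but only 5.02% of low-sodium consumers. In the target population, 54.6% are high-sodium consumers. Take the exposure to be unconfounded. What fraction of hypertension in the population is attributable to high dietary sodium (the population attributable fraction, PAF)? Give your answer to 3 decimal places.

p₁ = 0.139, p₀ = 0.0502.
Overall risk P(Y=1) = π·p₁ + (1−π)·p₀ = 0.546×0.139 + 0.454×0.0502 = 0.098685.
Under exogeneity, PAF = [P(Y=1) − p₀] / P(Y=1).
PAF = (0.098685 − 0.0502) / 0.098685 ≈ 0.4913

PAF ≈ 0.491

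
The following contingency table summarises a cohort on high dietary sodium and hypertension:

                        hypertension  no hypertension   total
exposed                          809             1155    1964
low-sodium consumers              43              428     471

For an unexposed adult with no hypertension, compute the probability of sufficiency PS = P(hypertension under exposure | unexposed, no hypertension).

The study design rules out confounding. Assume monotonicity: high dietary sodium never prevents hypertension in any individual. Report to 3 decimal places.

p₁ = P(outcome | exposed) = 809/1964 = 0.41191
p₀ = P(outcome | unexposed) = 43/471 = 0.091295
Under exogeneity and monotonicity, PS = (p₁ − p₀)/(1 − p₀).
PS = (0.41191 − 0.091295) / 0.9087 ≈ 0.3528

PS ≈ 0.353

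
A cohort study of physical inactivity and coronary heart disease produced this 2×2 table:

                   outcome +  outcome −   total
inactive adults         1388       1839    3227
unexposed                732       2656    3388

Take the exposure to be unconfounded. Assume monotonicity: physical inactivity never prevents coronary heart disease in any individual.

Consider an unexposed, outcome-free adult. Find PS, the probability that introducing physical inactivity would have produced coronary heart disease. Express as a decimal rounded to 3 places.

p₁ = P(outcome | exposed) = 1388/3227 = 0.43012
p₀ = P(outcome | unexposed) = 732/3388 = 0.21606
Under exogeneity and monotonicity, PS = (p₁ − p₀) / (1 − p₀).
PS = (0.43012 − 0.21606) / (1 − 0.21606) = 0.21406 / 0.78394 ≈ 0.2731

PS ≈ 0.273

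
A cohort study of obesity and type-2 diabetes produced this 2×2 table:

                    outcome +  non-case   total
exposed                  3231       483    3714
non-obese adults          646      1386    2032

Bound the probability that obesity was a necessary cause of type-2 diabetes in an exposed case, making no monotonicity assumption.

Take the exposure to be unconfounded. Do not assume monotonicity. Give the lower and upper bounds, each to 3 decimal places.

p₁ = P(outcome | exposed) = 3231/3714 = 0.86995
p₀ = P(outcome | unexposed) = 646/2032 = 0.31791
Under exogeneity alone the bounds on PN are max{0,(p₁−p₀)/p₁} ≤ PN ≤ min{1,(1−p₀)/p₁}.
  lower = (p₁ − p₀)/p₁ = 0.55204 / 0.86995 ≈ 0.6346
  upper = min{1, (1 − p₀)/p₁} = 0.68209 / 0.86995 ≈ 0.7841

0.635 ≤ PN ≤ 0.784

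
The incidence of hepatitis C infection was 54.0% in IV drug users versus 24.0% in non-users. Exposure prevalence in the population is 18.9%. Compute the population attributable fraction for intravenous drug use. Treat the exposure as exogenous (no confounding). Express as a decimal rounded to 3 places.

p₁ = 0.54, p₀ = 0.24.
Overall risk P(Y=1) = π·p₁ + (1−π)·p₀ = 0.189×0.54 + 0.811×0.24 = 0.2967.
Under exogeneity, PAF = [P(Y=1) − p₀] / P(Y=1).
PAF = (0.2967 − 0.24) / 0.2967 ≈ 0.1911

PAF ≈ 0.191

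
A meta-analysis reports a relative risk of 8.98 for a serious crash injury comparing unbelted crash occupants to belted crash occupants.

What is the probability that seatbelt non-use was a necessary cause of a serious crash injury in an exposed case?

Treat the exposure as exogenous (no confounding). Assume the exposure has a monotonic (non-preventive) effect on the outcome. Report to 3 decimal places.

PN ≈ 0.889

Under exogeneity and monotonicity, PN = (RR − 1) / RR = 1 − 1/RR.
PN = (8.98 − 1) / 8.98 = 7.98 / 8.98 ≈ 0.8886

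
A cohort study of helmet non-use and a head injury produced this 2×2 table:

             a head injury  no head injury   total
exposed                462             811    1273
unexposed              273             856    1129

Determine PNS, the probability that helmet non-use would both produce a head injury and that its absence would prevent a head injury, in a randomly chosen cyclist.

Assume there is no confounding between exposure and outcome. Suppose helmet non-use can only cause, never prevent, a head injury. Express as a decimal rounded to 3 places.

PNS ≈ 0.121

p₁ = P(outcome | exposed) = 462/1273 = 0.36292
p₀ = P(outcome | unexposed) = 273/1129 = 0.24181
Under exogeneity and monotonicity, PNS = p₁ − p₀.
PNS = 0.36292 − 0.24181 = 0.12112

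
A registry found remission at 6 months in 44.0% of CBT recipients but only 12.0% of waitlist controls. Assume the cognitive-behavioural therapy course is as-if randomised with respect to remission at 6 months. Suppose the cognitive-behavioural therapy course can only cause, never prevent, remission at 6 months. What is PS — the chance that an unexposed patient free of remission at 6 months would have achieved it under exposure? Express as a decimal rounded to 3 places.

PS ≈ 0.364

p₁ = 0.44, p₀ = 0.12.
Under exogeneity and monotonicity, PS = (p₁ − p₀) / (1 − p₀).
PS = (0.44 − 0.12) / (1 − 0.12) = 0.32 / 0.88 ≈ 0.3636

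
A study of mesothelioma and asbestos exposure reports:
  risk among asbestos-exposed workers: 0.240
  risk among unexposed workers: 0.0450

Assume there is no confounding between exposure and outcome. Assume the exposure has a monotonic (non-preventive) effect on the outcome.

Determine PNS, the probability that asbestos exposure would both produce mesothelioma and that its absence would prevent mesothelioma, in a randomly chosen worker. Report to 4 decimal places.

Let p₁ = 0.24, p₀ = 0.045.
Under exogeneity and monotonicity, PNS = p₁ − p₀.
PNS = 0.24 − 0.045 = 0.195

PNS ≈ 0.1950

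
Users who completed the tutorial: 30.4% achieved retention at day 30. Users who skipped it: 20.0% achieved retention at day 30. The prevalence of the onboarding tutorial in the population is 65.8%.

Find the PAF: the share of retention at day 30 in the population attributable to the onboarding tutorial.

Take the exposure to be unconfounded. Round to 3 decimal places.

p₁ = 0.304, p₀ = 0.2.
Overall risk P(Y=1) = π·p₁ + (1−π)·p₀ = 0.658×0.304 + 0.342×0.2 = 0.26843.
Under exogeneity, PAF = [P(Y=1) − p₀] / P(Y=1).
PAF = (0.26843 − 0.2) / 0.26843 ≈ 0.2549

PAF ≈ 0.255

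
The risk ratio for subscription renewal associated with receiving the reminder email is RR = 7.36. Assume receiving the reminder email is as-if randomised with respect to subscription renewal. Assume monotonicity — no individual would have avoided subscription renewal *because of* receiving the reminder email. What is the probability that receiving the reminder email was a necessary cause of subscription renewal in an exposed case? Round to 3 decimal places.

PN ≈ 0.864

Under exogeneity and monotonicity, PN = (RR − 1) / RR = 1 − 1/RR.
PN = (7.36 − 1) / 7.36 = 6.36 / 7.36 ≈ 0.8641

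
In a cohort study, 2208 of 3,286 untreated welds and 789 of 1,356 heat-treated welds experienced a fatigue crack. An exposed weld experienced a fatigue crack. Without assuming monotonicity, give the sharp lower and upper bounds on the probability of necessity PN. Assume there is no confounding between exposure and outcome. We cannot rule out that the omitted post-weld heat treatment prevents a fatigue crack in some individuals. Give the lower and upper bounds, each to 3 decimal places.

0.134 ≤ PN ≤ 0.622

p₁ = P(outcome | exposed) = 2208/3286 = 0.67194
p₀ = P(outcome | unexposed) = 789/1356 = 0.58186
Under exogeneity alone the bounds on PN are max{0,(p₁−p₀)/p₁} ≤ PN ≤ min{1,(1−p₀)/p₁}.
  lower = (p₁ − p₀)/p₁ = 0.090083 / 0.67194 ≈ 0.1341
  upper = min{1, (1 − p₀)/p₁} = 0.41814 / 0.67194 ≈ 0.6223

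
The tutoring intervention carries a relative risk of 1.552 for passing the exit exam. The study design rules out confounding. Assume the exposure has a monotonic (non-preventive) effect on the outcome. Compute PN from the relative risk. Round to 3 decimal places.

Under exogeneity and monotonicity, PN = (RR − 1) / RR = 1 − 1/RR.
PN = (1.552 − 1) / 1.552 = 0.552 / 1.552 ≈ 0.3557

PN ≈ 0.356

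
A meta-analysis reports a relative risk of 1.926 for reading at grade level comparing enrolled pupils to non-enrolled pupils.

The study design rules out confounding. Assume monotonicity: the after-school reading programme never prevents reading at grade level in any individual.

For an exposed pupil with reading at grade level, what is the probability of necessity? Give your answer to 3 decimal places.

PN ≈ 0.481

Under exogeneity and monotonicity, PN = (RR − 1) / RR = 1 − 1/RR.
PN = (1.926 − 1) / 1.926 = 0.926 / 1.926 ≈ 0.4808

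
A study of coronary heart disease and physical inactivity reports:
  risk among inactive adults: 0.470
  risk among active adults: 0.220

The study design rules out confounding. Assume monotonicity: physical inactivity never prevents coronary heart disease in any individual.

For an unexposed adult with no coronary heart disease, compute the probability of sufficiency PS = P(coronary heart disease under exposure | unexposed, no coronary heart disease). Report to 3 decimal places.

Let p₁ = 0.47, p₀ = 0.22.
Under exogeneity and monotonicity, PS = (p₁ − p₀) / (1 − p₀).
PS = (0.47 − 0.22) / (1 − 0.22) = 0.25 / 0.78 ≈ 0.3205

PS ≈ 0.321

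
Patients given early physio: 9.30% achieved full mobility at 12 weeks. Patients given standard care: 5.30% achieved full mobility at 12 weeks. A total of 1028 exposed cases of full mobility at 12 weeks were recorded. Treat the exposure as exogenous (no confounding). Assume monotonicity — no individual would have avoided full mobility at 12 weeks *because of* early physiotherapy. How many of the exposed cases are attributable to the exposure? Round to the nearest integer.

p₁ = 0.093, p₀ = 0.053.
PN = (p₁ − p₀)/p₁ = (0.093 − 0.053) / 0.093 ≈ 0.43011.
Attributable cases ≈ PN × (exposed cases) = 0.43011 × 1028 ≈ 442.15.

about 442 cases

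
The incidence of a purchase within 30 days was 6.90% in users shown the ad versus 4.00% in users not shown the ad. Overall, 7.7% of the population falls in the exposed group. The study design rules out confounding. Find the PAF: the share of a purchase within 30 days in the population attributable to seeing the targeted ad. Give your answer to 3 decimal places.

p₁ = 0.069, p₀ = 0.04.
Overall risk P(Y=1) = π·p₁ + (1−π)·p₀ = 0.077×0.069 + 0.923×0.04 = 0.042233.
Under exogeneity, PAF = [P(Y=1) − p₀] / P(Y=1).
PAF = (0.042233 − 0.04) / 0.042233 ≈ 0.0529

PAF ≈ 0.053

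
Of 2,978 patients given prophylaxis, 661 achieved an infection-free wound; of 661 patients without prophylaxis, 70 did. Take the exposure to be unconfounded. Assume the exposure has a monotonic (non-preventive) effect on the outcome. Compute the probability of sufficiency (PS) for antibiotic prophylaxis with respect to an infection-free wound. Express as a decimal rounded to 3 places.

PS ≈ 0.130

p₁ = P(outcome | exposed) = 661/2978 = 0.22196
p₀ = P(outcome | unexposed) = 70/661 = 0.1059
Under exogeneity and monotonicity, PS = (p₁ − p₀) / (1 − p₀).
PS = (0.22196 − 0.1059) / (1 − 0.1059) = 0.11606 / 0.8941 ≈ 0.1298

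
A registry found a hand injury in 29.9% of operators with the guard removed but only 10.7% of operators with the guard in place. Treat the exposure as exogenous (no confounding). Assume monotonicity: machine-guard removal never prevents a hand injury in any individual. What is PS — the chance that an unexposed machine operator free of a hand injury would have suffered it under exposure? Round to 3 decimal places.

p₁ = 0.299, p₀ = 0.107.
Under exogeneity and monotonicity, PS = (p₁ − p₀) / (1 − p₀).
PS = (0.299 − 0.107) / (1 − 0.107) = 0.192 / 0.893 ≈ 0.2150

PS ≈ 0.215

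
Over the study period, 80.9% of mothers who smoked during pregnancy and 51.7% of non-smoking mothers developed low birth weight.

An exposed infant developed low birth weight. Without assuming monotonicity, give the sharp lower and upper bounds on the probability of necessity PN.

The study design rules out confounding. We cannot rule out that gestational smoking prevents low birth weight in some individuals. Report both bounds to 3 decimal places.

0.361 ≤ PN ≤ 0.597

p₁ = 0.809, p₀ = 0.517.
Under exogeneity alone the bounds on PN are max{0,(p₁−p₀)/p₁} ≤ PN ≤ min{1,(1−p₀)/p₁}.
  lower = (p₁ − p₀)/p₁ = 0.292 / 0.809 ≈ 0.3609
  upper = min{1, (1 − p₀)/p₁} = 0.483 / 0.809 ≈ 0.5970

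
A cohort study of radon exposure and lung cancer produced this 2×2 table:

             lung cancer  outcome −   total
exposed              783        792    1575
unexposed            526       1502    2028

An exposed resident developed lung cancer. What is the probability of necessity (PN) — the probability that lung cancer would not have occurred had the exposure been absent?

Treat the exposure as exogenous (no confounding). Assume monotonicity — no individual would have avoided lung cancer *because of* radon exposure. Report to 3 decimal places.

PN ≈ 0.478

p₁ = P(outcome | exposed) = 783/1575 = 0.49714
p₀ = P(outcome | unexposed) = 526/2028 = 0.25937
Under exogeneity and monotonicity, PN = (p₁ − p₀)/p₁.
PN = (0.49714 − 0.25937) / 0.49714 ≈ 0.4783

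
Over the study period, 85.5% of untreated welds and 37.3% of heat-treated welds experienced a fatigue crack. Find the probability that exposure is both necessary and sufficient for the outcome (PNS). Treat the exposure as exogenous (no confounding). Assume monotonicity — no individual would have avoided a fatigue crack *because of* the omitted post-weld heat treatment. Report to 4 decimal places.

p₁ = 0.855, p₀ = 0.373.
Under exogeneity and monotonicity, PNS = p₁ − p₀.
PNS = 0.855 − 0.373 = 0.482

PNS ≈ 0.4820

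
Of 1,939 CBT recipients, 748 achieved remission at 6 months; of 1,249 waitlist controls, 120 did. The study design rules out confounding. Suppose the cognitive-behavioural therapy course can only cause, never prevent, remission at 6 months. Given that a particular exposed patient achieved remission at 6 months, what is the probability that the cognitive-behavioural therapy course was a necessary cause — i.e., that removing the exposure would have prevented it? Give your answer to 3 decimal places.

PN ≈ 0.751

p₁ = P(outcome | exposed) = 748/1939 = 0.38577
p₀ = P(outcome | unexposed) = 120/1249 = 0.096077
Under exogeneity and monotonicity, PN = (p₁ − p₀) / p₁.
PN = (0.38577 − 0.096077) / 0.38577 = 0.28969 / 0.38577 ≈ 0.7509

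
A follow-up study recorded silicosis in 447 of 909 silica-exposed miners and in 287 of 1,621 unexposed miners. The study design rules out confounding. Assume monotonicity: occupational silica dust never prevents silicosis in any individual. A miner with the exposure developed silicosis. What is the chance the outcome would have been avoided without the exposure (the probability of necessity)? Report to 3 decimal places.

PN ≈ 0.640

p₁ = P(outcome | exposed) = 447/909 = 0.49175
p₀ = P(outcome | unexposed) = 287/1621 = 0.17705
Under exogeneity and monotonicity, PN = (p₁ − p₀) / p₁.
PN = (0.49175 − 0.17705) / 0.49175 = 0.3147 / 0.49175 ≈ 0.6400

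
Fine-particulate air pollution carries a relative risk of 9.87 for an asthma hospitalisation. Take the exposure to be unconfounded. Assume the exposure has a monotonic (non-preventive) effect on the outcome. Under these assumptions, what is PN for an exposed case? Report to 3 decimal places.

Under exogeneity and monotonicity, PN = (RR − 1) / RR = 1 − 1/RR.
PN = (9.87 − 1) / 9.87 = 8.87 / 9.87 ≈ 0.8987

PN ≈ 0.899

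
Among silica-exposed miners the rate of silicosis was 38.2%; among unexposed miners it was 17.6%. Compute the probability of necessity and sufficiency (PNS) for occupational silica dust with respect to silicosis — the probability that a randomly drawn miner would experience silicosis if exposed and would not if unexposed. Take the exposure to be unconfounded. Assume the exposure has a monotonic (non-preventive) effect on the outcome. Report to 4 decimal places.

PNS ≈ 0.2060

p₁ = 0.382, p₀ = 0.176.
Under exogeneity and monotonicity, PNS = p₁ − p₀.
PNS = 0.382 − 0.176 = 0.206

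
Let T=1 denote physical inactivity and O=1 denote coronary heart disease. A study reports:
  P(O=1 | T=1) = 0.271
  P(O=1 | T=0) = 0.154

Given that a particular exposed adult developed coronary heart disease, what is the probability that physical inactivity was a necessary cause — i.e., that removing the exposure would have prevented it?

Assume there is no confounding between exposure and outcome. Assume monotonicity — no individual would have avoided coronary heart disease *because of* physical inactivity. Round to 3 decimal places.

PN ≈ 0.432

Let p₁ = 0.271, p₀ = 0.154.
Under exogeneity and monotonicity, PN = (p₁ − p₀) / p₁.
PN = (0.271 − 0.154) / 0.271 = 0.117 / 0.271 ≈ 0.4317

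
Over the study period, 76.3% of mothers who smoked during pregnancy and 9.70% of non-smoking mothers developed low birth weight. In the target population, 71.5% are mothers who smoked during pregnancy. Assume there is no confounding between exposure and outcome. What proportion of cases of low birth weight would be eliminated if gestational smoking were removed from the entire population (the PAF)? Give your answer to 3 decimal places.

p₁ = 0.763, p₀ = 0.097.
Overall risk P(Y=1) = π·p₁ + (1−π)·p₀ = 0.715×0.763 + 0.285×0.097 = 0.57319.
Under exogeneity, PAF = [P(Y=1) − p₀] / P(Y=1).
PAF = (0.57319 − 0.097) / 0.57319 ≈ 0.8308

PAF ≈ 0.831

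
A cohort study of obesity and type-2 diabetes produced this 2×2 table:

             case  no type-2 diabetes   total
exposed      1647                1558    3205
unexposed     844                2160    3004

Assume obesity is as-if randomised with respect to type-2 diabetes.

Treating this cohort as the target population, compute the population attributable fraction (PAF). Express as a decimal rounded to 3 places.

p₁ = P(outcome | exposed) = 1647/3205 = 0.51388
p₀ = P(outcome | unexposed) = 844/3004 = 0.28096
Exposure prevalence π = 3205/6209 = 0.51619; overall risk P(Y=1) = 0.40119.
Under exogeneity, PAF = [P(Y=1) − p₀]/P(Y=1).
PAF = (0.40119 − 0.28096) / 0.40119 ≈ 0.2997

PAF ≈ 0.300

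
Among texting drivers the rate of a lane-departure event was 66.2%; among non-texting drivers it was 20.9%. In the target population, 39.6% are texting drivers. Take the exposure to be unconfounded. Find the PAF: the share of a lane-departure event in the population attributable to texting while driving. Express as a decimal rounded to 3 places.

p₁ = 0.662, p₀ = 0.209.
Overall risk P(Y=1) = π·p₁ + (1−π)·p₀ = 0.396×0.662 + 0.604×0.209 = 0.38839.
Under exogeneity, PAF = [P(Y=1) − p₀] / P(Y=1).
PAF = (0.38839 − 0.209) / 0.38839 ≈ 0.4619

PAF ≈ 0.462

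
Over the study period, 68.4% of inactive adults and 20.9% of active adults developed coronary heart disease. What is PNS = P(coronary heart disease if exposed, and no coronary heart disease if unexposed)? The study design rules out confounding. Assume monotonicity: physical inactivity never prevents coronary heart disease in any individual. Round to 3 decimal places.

p₁ = 0.684, p₀ = 0.209.
Under exogeneity and monotonicity, PNS = p₁ − p₀.
PNS = 0.684 − 0.209 = 0.475

PNS ≈ 0.475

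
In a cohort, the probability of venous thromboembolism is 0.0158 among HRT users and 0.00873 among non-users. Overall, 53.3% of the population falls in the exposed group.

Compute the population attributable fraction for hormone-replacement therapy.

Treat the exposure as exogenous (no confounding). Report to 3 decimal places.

PAF ≈ 0.302

Let p₁ = 0.0158, p₀ = 0.00873.
Overall risk P(Y=1) = π·p₁ + (1−π)·p₀ = 0.533×0.0158 + 0.467×0.00873 = 0.012498.
Under exogeneity, PAF = [P(Y=1) − p₀] / P(Y=1).
PAF = (0.012498 − 0.00873) / 0.012498 ≈ 0.3015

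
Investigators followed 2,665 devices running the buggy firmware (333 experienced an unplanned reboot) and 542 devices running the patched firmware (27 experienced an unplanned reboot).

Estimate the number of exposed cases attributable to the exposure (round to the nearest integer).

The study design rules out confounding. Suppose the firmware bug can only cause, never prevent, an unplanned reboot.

p₁ = P(outcome | exposed) = 333/2665 = 0.12495
p₀ = P(outcome | unexposed) = 27/542 = 0.049815
PN = (p₁ − p₀)/p₁ = (0.12495 − 0.049815) / 0.12495 ≈ 0.60133.
Attributable cases ≈ PN × (exposed cases) = 0.60133 × 333 ≈ 200.24.

about 200 cases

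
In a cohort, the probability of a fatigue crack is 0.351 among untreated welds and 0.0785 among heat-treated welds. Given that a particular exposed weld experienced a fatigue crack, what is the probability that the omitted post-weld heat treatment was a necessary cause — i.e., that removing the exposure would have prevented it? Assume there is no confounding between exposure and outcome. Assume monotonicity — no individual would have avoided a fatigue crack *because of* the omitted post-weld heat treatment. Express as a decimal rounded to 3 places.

PN ≈ 0.776

Let p₁ = 0.351, p₀ = 0.0785.
Under exogeneity and monotonicity, PN = (p₁ − p₀) / p₁.
PN = (0.351 − 0.0785) / 0.351 = 0.2725 / 0.351 ≈ 0.7764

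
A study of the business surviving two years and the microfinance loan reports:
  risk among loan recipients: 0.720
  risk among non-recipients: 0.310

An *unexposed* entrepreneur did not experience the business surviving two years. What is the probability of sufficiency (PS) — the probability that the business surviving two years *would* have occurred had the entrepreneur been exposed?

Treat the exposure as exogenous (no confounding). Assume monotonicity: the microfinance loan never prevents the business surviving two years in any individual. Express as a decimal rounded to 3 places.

PS ≈ 0.594

Let p₁ = 0.72, p₀ = 0.31.
Under exogeneity and monotonicity, PS = (p₁ − p₀) / (1 − p₀).
PS = (0.72 − 0.31) / (1 − 0.31) = 0.41 / 0.69 ≈ 0.5942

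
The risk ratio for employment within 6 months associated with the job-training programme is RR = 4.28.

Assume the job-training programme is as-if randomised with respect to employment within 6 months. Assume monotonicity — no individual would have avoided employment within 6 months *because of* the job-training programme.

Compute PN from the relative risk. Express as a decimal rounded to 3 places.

PN ≈ 0.766

Under exogeneity and monotonicity, PN = (RR − 1) / RR = 1 − 1/RR.
PN = (4.28 − 1) / 4.28 = 3.28 / 4.28 ≈ 0.7664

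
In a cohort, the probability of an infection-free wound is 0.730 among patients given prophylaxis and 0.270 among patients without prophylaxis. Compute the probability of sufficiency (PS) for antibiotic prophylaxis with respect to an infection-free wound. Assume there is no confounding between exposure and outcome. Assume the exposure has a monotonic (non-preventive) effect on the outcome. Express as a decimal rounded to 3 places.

PS ≈ 0.630

Let p₁ = 0.73, p₀ = 0.27.
Under exogeneity and monotonicity, PS = (p₁ − p₀) / (1 − p₀).
PS = (0.73 − 0.27) / (1 − 0.27) = 0.46 / 0.73 ≈ 0.6301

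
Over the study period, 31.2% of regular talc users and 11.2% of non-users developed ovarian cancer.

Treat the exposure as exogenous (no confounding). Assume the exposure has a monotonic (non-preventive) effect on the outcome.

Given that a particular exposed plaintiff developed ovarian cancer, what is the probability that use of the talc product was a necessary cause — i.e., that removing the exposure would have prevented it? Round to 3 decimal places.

p₁ = 0.312, p₀ = 0.112.
Under exogeneity and monotonicity, PN = (p₁ − p₀) / p₁.
PN = (0.312 − 0.112) / 0.312 = 0.2 / 0.312 ≈ 0.6410

PN ≈ 0.641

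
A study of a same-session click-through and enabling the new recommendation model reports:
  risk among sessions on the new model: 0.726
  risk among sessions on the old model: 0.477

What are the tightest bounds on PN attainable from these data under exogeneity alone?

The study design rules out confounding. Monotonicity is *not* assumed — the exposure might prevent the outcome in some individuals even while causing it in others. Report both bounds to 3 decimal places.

0.343 ≤ PN ≤ 0.720

Let p₁ = 0.726, p₀ = 0.477.
Under exogeneity alone the bounds on PN are max{0,(p₁−p₀)/p₁} ≤ PN ≤ min{1,(1−p₀)/p₁}.
  lower = (p₁ − p₀)/p₁ = 0.249 / 0.726 ≈ 0.3430
  upper = min{1, (1 − p₀)/p₁} = 0.523 / 0.726 ≈ 0.7204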